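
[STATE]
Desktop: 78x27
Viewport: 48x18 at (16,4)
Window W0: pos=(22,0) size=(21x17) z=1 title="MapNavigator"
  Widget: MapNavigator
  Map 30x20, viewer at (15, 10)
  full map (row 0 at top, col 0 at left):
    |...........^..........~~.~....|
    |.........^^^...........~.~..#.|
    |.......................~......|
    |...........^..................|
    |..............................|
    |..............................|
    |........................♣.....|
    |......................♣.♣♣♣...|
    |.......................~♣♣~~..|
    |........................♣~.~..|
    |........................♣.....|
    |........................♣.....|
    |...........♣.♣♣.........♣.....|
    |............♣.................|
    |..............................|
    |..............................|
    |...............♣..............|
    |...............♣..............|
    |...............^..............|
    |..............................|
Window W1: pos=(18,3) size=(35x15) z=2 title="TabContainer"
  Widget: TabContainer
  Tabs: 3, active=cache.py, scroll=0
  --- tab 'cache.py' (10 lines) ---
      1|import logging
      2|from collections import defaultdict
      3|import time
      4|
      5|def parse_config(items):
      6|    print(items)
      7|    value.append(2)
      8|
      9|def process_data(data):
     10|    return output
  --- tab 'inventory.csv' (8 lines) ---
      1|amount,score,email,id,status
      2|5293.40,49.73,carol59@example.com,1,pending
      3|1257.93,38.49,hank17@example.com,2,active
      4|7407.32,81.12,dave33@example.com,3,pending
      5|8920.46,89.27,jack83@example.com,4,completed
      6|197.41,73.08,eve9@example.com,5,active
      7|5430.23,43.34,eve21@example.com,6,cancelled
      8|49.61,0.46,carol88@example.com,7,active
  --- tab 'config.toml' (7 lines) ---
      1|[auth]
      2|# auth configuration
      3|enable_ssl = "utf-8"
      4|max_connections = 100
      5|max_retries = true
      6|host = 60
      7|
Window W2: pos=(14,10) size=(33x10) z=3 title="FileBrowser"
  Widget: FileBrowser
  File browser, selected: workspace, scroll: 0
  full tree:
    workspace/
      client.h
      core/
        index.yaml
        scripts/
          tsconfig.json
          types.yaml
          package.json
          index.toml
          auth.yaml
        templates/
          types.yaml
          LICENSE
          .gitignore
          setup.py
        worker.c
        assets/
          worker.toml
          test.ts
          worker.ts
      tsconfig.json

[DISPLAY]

  ┃ TabContainer                    ┃           
  ┠─────────────────────────────────┨           
  ┃[cache.py]│ inventory.csv │ confi┃           
  ┃─────────────────────────────────┃           
  ┃import logging                   ┃           
  ┃from collections import defaultdi┃           
━━━━━━━━━━━━━━━━━━━━━━━━━━━━━━┓     ┃           
FileBrowser                   ┃     ┃           
──────────────────────────────┨     ┃           
 [-] workspace/               ┃     ┃           
   client.h                   ┃     ┃           
   [+] core/                  ┃     ┃           
   tsconfig.json              ┃     ┃           
                              ┃━━━━━┛           
                              ┃                 
━━━━━━━━━━━━━━━━━━━━━━━━━━━━━━┛                 
                                                
                                                


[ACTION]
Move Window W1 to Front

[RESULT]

  ┃ TabContainer                    ┃           
  ┠─────────────────────────────────┨           
  ┃[cache.py]│ inventory.csv │ confi┃           
  ┃─────────────────────────────────┃           
  ┃import logging                   ┃           
  ┃from collections import defaultdi┃           
━━┃import time                      ┃           
Fi┃                                 ┃           
──┃def parse_config(items):         ┃           
 [┃    print(items)                 ┃           
  ┃    value.append(2)              ┃           
  ┃                                 ┃           
  ┃def process_data(data):          ┃           
  ┗━━━━━━━━━━━━━━━━━━━━━━━━━━━━━━━━━┛           
                              ┃                 
━━━━━━━━━━━━━━━━━━━━━━━━━━━━━━┛                 
                                                
                                                


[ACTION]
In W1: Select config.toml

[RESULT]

  ┃ TabContainer                    ┃           
  ┠─────────────────────────────────┨           
  ┃ cache.py │ inventory.csv │[confi┃           
  ┃─────────────────────────────────┃           
  ┃[auth]                           ┃           
  ┃# auth configuration             ┃           
━━┃enable_ssl = "utf-8"             ┃           
Fi┃max_connections = 100            ┃           
──┃max_retries = true               ┃           
 [┃host = 60                        ┃           
  ┃                                 ┃           
  ┃                                 ┃           
  ┃                                 ┃           
  ┗━━━━━━━━━━━━━━━━━━━━━━━━━━━━━━━━━┛           
                              ┃                 
━━━━━━━━━━━━━━━━━━━━━━━━━━━━━━┛                 
                                                
                                                


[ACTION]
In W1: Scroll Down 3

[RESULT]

  ┃ TabContainer                    ┃           
  ┠─────────────────────────────────┨           
  ┃ cache.py │ inventory.csv │[confi┃           
  ┃─────────────────────────────────┃           
  ┃max_connections = 100            ┃           
  ┃max_retries = true               ┃           
━━┃host = 60                        ┃           
Fi┃                                 ┃           
──┃                                 ┃           
 [┃                                 ┃           
  ┃                                 ┃           
  ┃                                 ┃           
  ┃                                 ┃           
  ┗━━━━━━━━━━━━━━━━━━━━━━━━━━━━━━━━━┛           
                              ┃                 
━━━━━━━━━━━━━━━━━━━━━━━━━━━━━━┛                 
                                                
                                                


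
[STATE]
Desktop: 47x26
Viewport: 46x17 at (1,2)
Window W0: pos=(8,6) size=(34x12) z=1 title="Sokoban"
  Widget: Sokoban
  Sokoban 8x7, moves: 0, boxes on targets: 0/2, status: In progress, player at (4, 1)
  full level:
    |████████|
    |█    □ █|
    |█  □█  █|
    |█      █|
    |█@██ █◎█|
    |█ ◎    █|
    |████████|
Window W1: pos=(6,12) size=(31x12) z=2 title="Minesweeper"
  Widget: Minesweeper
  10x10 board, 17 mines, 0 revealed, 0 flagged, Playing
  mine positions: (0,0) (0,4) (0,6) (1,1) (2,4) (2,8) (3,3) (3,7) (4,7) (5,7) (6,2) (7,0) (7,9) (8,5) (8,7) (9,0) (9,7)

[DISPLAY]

                                              
                                              
                                              
                                              
       ┏━━━━━━━━━━━━━━━━━━━━━━━━━━━━━━━━┓     
       ┃ Sokoban                        ┃     
       ┠────────────────────────────────┨     
       ┃████████                        ┃     
       ┃█    □ █                        ┃     
       ┃█  □█  █                        ┃     
     ┏━━━━━━━━━━━━━━━━━━━━━━━━━━━━━┓    ┃     
     ┃ Minesweeper                 ┃    ┃     
     ┠─────────────────────────────┨    ┃     
     ┃■■■■■■■■■■                   ┃    ┃     
     ┃■■■■■■■■■■                   ┃    ┃     
     ┃■■■■■■■■■■                   ┃━━━━┛     
     ┃■■■■■■■■■■                   ┃          


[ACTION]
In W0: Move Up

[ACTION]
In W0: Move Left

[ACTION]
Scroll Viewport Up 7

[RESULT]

                                              
                                              
                                              
                                              
                                              
                                              
       ┏━━━━━━━━━━━━━━━━━━━━━━━━━━━━━━━━┓     
       ┃ Sokoban                        ┃     
       ┠────────────────────────────────┨     
       ┃████████                        ┃     
       ┃█    □ █                        ┃     
       ┃█  □█  █                        ┃     
     ┏━━━━━━━━━━━━━━━━━━━━━━━━━━━━━┓    ┃     
     ┃ Minesweeper                 ┃    ┃     
     ┠─────────────────────────────┨    ┃     
     ┃■■■■■■■■■■                   ┃    ┃     
     ┃■■■■■■■■■■                   ┃    ┃     


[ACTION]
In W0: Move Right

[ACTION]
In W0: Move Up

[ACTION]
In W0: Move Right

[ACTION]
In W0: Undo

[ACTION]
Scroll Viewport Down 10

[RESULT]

       ┃████████                        ┃     
       ┃█    □ █                        ┃     
       ┃█  □█  █                        ┃     
     ┏━━━━━━━━━━━━━━━━━━━━━━━━━━━━━┓    ┃     
     ┃ Minesweeper                 ┃    ┃     
     ┠─────────────────────────────┨    ┃     
     ┃■■■■■■■■■■                   ┃    ┃     
     ┃■■■■■■■■■■                   ┃    ┃     
     ┃■■■■■■■■■■                   ┃━━━━┛     
     ┃■■■■■■■■■■                   ┃          
     ┃■■■■■■■■■■                   ┃          
     ┃■■■■■■■■■■                   ┃          
     ┃■■■■■■■■■■                   ┃          
     ┃■■■■■■■■■■                   ┃          
     ┗━━━━━━━━━━━━━━━━━━━━━━━━━━━━━┛          
                                              
                                              


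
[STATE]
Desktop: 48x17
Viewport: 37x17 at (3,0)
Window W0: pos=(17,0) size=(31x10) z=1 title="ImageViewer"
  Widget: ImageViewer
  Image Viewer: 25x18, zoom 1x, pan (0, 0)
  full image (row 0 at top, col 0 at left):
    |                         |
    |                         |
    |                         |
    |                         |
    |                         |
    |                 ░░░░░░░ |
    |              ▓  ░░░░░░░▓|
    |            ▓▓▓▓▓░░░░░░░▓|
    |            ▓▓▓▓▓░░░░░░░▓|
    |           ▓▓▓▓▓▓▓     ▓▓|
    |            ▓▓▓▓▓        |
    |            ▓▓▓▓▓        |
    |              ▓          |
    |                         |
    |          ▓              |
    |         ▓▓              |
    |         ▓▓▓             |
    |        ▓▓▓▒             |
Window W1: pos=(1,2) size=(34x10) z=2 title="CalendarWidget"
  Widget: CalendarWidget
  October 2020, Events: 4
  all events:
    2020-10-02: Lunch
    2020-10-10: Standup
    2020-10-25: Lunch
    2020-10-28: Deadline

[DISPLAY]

              ┏━━━━━━━━━━━━━━━━━━━━━━
              ┃ ImageViewer          
━━━━━━━━━━━━━━━━━━━━━━━━━━━━━━━┓─────
CalendarWidget                 ┃     
───────────────────────────────┨     
         October 2020          ┃     
o Tu We Th Fr Sa Su            ┃     
         1  2*  3  4           ┃     
5  6  7  8  9 10* 11           ┃░░░░░
2 13 14 15 16 17 18            ┃━━━━━
9 20 21 22 23 24 25*           ┃     
━━━━━━━━━━━━━━━━━━━━━━━━━━━━━━━┛     
                                     
                                     
                                     
                                     
                                     


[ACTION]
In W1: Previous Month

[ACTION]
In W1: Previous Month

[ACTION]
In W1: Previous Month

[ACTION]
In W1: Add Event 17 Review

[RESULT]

              ┏━━━━━━━━━━━━━━━━━━━━━━
              ┃ ImageViewer          
━━━━━━━━━━━━━━━━━━━━━━━━━━━━━━━┓─────
CalendarWidget                 ┃     
───────────────────────────────┨     
          July 2020            ┃     
o Tu We Th Fr Sa Su            ┃     
      1  2  3  4  5            ┃     
6  7  8  9 10 11 12            ┃░░░░░
3 14 15 16 17* 18 19           ┃━━━━━
0 21 22 23 24 25 26            ┃     
━━━━━━━━━━━━━━━━━━━━━━━━━━━━━━━┛     
                                     
                                     
                                     
                                     
                                     


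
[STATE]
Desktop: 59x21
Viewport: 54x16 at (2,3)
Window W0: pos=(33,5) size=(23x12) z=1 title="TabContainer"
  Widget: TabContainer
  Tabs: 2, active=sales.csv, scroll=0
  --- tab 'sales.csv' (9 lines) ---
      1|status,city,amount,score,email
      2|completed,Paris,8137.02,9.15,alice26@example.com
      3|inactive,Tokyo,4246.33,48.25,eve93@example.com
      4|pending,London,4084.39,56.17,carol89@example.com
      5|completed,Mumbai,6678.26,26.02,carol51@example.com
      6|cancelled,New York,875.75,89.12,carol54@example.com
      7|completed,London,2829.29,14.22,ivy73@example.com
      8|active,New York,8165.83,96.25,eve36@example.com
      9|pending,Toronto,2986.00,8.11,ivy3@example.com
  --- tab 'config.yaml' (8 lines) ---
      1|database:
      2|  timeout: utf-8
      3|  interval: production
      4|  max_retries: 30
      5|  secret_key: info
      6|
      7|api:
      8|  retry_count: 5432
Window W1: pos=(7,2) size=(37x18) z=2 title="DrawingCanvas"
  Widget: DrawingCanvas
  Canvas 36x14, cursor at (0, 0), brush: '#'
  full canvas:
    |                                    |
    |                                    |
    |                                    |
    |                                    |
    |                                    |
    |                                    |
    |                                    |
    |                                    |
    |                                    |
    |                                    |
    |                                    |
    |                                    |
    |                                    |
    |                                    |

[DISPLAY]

     ┃ DrawingCanvas                     ┃            
     ┠───────────────────────────────────┨            
     ┃+                                  ┃━━━━━━━━━━━┓
     ┃                                   ┃ner        ┃
     ┃                                   ┃───────────┨
     ┃                                   ┃]│ config.y┃
     ┃                                   ┃───────────┃
     ┃                                   ┃y,amount,sc┃
     ┃                                   ┃Paris,8137.┃
     ┃                                   ┃okyo,4246.3┃
     ┃                                   ┃ndon,4084.3┃
     ┃                                   ┃Mumbai,6678┃
     ┃                                   ┃New York,87┃
     ┃                                   ┃━━━━━━━━━━━┛
     ┃                                   ┃            
     ┃                                   ┃            


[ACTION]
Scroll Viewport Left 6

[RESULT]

       ┃ DrawingCanvas                     ┃          
       ┠───────────────────────────────────┨          
       ┃+                                  ┃━━━━━━━━━━
       ┃                                   ┃ner       
       ┃                                   ┃──────────
       ┃                                   ┃]│ config.
       ┃                                   ┃──────────
       ┃                                   ┃y,amount,s
       ┃                                   ┃Paris,8137
       ┃                                   ┃okyo,4246.
       ┃                                   ┃ndon,4084.
       ┃                                   ┃Mumbai,667
       ┃                                   ┃New York,8
       ┃                                   ┃━━━━━━━━━━
       ┃                                   ┃          
       ┃                                   ┃          


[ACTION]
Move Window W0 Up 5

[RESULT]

       ┃ DrawingCanvas                     ┃]│ config.
       ┠───────────────────────────────────┨──────────
       ┃+                                  ┃y,amount,s
       ┃                                   ┃Paris,8137
       ┃                                   ┃okyo,4246.
       ┃                                   ┃ndon,4084.
       ┃                                   ┃Mumbai,667
       ┃                                   ┃New York,8
       ┃                                   ┃━━━━━━━━━━
       ┃                                   ┃          
       ┃                                   ┃          
       ┃                                   ┃          
       ┃                                   ┃          
       ┃                                   ┃          
       ┃                                   ┃          
       ┃                                   ┃          


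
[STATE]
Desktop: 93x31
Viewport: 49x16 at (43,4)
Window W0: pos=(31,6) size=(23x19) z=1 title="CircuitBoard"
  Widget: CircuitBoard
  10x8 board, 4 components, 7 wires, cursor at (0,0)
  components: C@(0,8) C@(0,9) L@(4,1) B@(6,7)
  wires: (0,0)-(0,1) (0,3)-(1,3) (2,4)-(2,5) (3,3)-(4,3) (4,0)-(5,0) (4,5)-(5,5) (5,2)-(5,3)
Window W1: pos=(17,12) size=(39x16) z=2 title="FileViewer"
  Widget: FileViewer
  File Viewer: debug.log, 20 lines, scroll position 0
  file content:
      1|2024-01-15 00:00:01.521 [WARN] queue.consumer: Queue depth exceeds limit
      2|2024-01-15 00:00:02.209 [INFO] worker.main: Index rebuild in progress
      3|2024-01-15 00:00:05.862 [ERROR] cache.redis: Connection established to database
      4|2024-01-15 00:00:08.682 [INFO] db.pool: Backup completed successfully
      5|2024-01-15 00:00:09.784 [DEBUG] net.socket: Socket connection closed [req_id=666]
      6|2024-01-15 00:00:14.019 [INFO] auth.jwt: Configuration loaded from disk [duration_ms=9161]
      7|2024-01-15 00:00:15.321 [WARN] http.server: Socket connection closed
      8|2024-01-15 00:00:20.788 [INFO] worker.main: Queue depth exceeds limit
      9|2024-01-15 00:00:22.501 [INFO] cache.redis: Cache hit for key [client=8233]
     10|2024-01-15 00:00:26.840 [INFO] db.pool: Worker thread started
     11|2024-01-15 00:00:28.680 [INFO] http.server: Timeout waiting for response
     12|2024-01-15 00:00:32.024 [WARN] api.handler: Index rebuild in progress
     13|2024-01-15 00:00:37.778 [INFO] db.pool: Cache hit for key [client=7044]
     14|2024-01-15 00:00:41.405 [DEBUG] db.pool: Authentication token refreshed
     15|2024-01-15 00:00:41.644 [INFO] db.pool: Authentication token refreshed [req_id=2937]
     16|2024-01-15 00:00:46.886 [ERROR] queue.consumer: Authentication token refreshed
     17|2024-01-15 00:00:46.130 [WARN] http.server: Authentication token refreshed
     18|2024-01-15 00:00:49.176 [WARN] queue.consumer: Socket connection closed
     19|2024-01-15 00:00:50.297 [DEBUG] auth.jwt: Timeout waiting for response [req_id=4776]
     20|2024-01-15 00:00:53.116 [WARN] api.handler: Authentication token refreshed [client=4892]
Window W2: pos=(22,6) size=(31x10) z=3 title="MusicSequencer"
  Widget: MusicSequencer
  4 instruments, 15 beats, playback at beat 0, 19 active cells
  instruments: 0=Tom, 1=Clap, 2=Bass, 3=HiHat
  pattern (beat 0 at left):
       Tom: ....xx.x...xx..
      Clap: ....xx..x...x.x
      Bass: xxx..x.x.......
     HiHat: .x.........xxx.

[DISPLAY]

                                                 
                                                 
━━━━━━━━━┓┓                                      
         ┃┃                                      
─────────┨┨                                      
4        ┃┃                                      
·        ┃┃                                      
█        ┃┃                                      
·        ┃━━┓                                    
·        ┃  ┃                                    
         ┃──┨                                    
━━━━━━━━━┛e▲┃                                    
INFO] worke█┃                                    
ERROR] cach░┃                                    
INFO] db.po░┃                                    
DEBUG] net.░┃                                    


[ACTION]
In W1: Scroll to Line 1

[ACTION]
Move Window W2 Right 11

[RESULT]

                                                 
                                                 
━━━━━━━━━━━━━━━━━━━━┓                            
uencer              ┃                            
────────────────────┨                            
345678901234        ┃                            
·██·█···██··        ┃                            
·██··█···█·█        ┃                            
··█·█·······        ┃                            
········███·        ┃                            
                    ┃                            
━━━━━━━━━━━━━━━━━━━━┛                            
INFO] worke█┃                                    
ERROR] cach░┃                                    
INFO] db.po░┃                                    
DEBUG] net.░┃                                    


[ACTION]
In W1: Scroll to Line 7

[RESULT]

                                                 
                                                 
━━━━━━━━━━━━━━━━━━━━┓                            
uencer              ┃                            
────────────────────┨                            
345678901234        ┃                            
·██·█···██··        ┃                            
·██··█···█·█        ┃                            
··█·█·······        ┃                            
········███·        ┃                            
                    ┃                            
━━━━━━━━━━━━━━━━━━━━┛                            
INFO] worke░┃                                    
INFO] cache░┃                                    
INFO] db.po░┃                                    
INFO] http.░┃                                    


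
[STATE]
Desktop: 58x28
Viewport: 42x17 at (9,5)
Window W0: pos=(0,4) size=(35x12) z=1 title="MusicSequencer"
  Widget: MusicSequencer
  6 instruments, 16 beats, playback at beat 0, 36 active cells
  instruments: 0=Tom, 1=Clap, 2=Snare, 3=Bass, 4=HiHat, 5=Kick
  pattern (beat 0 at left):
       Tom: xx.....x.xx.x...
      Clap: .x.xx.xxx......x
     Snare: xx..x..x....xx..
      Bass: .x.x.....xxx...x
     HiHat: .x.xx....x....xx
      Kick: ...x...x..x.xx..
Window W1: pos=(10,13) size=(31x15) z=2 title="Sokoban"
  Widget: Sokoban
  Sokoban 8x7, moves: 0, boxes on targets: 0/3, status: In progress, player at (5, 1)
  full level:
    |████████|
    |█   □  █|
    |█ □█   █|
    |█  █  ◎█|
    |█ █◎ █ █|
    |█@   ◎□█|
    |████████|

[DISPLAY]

quencer                  ┃                
─────────────────────────┨                
23456789012345           ┃                
·····█·██·█···           ┃                
·██·███······█           ┃                
··█··█····██··           ┃                
·█·····███···█           ┃                
·██····█····██           ┃                
·┏━━━━━━━━━━━━━━━━━━━━━━━━━━━━━┓          
 ┃ Sokoban                     ┃          
━┠─────────────────────────────┨          
 ┃████████                     ┃          
 ┃█   □  █                     ┃          
 ┃█ □█   █                     ┃          
 ┃█  █  ◎█                     ┃          
 ┃█ █◎ █ █                     ┃          
 ┃█@   ◎□█                     ┃          


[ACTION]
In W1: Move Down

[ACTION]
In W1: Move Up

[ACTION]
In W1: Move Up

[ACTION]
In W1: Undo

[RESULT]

quencer                  ┃                
─────────────────────────┨                
23456789012345           ┃                
·····█·██·█···           ┃                
·██·███······█           ┃                
··█··█····██··           ┃                
·█·····███···█           ┃                
·██····█····██           ┃                
·┏━━━━━━━━━━━━━━━━━━━━━━━━━━━━━┓          
 ┃ Sokoban                     ┃          
━┠─────────────────────────────┨          
 ┃████████                     ┃          
 ┃█   □  █                     ┃          
 ┃█ □█   █                     ┃          
 ┃█  █  ◎█                     ┃          
 ┃█@█◎ █ █                     ┃          
 ┃█    ◎□█                     ┃          


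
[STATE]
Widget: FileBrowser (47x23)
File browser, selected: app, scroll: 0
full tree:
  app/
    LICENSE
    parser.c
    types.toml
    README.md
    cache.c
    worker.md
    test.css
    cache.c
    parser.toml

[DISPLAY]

> [-] app/                                     
    LICENSE                                    
    parser.c                                   
    types.toml                                 
    README.md                                  
    cache.c                                    
    worker.md                                  
    test.css                                   
    cache.c                                    
    parser.toml                                
                                               
                                               
                                               
                                               
                                               
                                               
                                               
                                               
                                               
                                               
                                               
                                               
                                               


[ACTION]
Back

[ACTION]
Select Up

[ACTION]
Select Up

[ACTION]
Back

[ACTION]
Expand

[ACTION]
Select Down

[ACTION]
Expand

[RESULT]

  [-] app/                                     
  > LICENSE                                    
    parser.c                                   
    types.toml                                 
    README.md                                  
    cache.c                                    
    worker.md                                  
    test.css                                   
    cache.c                                    
    parser.toml                                
                                               
                                               
                                               
                                               
                                               
                                               
                                               
                                               
                                               
                                               
                                               
                                               
                                               


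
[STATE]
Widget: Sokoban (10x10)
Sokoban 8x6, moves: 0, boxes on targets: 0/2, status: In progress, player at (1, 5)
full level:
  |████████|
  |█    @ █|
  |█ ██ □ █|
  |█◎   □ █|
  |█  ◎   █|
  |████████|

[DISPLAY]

████████  
█    @ █  
█ ██ □ █  
█◎   □ █  
█  ◎   █  
████████  
Moves: 0  
          
          
          


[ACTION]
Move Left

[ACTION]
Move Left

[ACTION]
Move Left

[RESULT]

████████  
█ @    █  
█ ██ □ █  
█◎   □ █  
█  ◎   █  
████████  
Moves: 3  
          
          
          


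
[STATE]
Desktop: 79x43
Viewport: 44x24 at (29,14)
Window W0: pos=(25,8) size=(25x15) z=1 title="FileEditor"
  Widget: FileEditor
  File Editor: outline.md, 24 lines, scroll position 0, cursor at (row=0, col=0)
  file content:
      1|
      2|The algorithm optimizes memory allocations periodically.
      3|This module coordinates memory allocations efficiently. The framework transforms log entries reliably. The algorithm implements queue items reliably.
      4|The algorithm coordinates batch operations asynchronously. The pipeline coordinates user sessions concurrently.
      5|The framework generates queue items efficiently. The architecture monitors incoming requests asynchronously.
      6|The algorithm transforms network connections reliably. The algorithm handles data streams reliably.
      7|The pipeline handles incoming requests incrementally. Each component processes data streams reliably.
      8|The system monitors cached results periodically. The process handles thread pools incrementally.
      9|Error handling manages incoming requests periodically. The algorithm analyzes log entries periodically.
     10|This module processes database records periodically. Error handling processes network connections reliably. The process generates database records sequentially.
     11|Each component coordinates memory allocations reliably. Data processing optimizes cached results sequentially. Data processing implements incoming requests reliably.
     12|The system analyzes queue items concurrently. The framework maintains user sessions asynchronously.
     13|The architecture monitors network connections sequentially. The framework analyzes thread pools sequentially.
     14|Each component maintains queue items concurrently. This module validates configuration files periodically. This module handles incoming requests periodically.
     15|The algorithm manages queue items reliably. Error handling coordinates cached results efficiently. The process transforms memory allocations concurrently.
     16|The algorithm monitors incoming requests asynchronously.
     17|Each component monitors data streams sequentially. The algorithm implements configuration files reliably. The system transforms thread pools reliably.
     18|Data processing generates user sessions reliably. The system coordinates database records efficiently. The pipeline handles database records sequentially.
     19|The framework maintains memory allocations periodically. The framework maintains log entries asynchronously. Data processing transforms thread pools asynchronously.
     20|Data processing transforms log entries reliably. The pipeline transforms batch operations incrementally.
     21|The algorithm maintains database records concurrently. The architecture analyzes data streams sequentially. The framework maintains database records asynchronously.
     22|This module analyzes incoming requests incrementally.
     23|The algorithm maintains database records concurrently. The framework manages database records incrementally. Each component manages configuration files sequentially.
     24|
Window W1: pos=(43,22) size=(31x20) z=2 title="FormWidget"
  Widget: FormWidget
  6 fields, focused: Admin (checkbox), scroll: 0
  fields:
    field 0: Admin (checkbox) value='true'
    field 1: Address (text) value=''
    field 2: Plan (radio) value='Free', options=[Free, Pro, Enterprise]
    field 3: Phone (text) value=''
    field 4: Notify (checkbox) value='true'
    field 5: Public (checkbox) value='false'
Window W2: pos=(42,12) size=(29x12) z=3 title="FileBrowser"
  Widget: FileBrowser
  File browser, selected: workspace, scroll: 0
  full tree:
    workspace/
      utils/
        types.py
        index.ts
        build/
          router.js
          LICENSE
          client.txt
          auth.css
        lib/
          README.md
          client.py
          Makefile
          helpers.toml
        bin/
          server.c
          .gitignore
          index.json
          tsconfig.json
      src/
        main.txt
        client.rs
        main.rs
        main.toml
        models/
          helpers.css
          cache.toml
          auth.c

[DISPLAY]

 algorithm co┠───────────────────────────┨  
 framework ge┃> [-] workspace/           ┃  
 algorithm tr┃    [+] utils/             ┃  
 pipeline han┃    [+] src/               ┃  
 system monit┃                           ┃  
or handling m┃                           ┃  
s module proc┃                           ┃  
h component c┃                           ┃  
━━━━━━━━━━━━━┃                           ┃━━
             ┗━━━━━━━━━━━━━━━━━━━━━━━━━━━┛  
              ┠─────────────────────────────
              ┃> Admin:      [x]            
              ┃  Address:    [             ]
              ┃  Plan:       (●) Free  ( ) P
              ┃  Phone:      [             ]
              ┃  Notify:     [x]            
              ┃  Public:     [ ]            
              ┃                             
              ┃                             
              ┃                             
              ┃                             
              ┃                             
              ┃                             
              ┃                             


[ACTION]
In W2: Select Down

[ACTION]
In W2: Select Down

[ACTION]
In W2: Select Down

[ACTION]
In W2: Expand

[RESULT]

 algorithm co┠───────────────────────────┨  
 framework ge┃  [-] workspace/           ┃  
 algorithm tr┃    [+] utils/             ┃  
 pipeline han┃  > [-] src/               ┃  
 system monit┃      main.txt             ┃  
or handling m┃      client.rs            ┃  
s module proc┃      main.rs              ┃  
h component c┃      main.toml            ┃  
━━━━━━━━━━━━━┃      [+] models/          ┃━━
             ┗━━━━━━━━━━━━━━━━━━━━━━━━━━━┛  
              ┠─────────────────────────────
              ┃> Admin:      [x]            
              ┃  Address:    [             ]
              ┃  Plan:       (●) Free  ( ) P
              ┃  Phone:      [             ]
              ┃  Notify:     [x]            
              ┃  Public:     [ ]            
              ┃                             
              ┃                             
              ┃                             
              ┃                             
              ┃                             
              ┃                             
              ┃                             


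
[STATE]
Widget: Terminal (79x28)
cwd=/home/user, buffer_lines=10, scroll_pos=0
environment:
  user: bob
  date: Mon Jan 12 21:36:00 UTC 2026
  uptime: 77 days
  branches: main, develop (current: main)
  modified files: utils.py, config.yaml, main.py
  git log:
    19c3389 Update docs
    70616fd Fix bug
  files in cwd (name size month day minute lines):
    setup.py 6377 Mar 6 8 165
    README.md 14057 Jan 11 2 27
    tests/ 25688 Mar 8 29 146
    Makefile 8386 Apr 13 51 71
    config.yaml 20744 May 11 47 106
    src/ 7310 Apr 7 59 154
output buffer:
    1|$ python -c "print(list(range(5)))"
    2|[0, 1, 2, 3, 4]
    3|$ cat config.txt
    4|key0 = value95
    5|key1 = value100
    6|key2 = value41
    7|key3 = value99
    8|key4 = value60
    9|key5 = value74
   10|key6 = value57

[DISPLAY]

$ python -c "print(list(range(5)))"                                            
[0, 1, 2, 3, 4]                                                                
$ cat config.txt                                                               
key0 = value95                                                                 
key1 = value100                                                                
key2 = value41                                                                 
key3 = value99                                                                 
key4 = value60                                                                 
key5 = value74                                                                 
key6 = value57                                                                 
$ █                                                                            
                                                                               
                                                                               
                                                                               
                                                                               
                                                                               
                                                                               
                                                                               
                                                                               
                                                                               
                                                                               
                                                                               
                                                                               
                                                                               
                                                                               
                                                                               
                                                                               
                                                                               


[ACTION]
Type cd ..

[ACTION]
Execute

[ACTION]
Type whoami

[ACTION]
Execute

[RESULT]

$ python -c "print(list(range(5)))"                                            
[0, 1, 2, 3, 4]                                                                
$ cat config.txt                                                               
key0 = value95                                                                 
key1 = value100                                                                
key2 = value41                                                                 
key3 = value99                                                                 
key4 = value60                                                                 
key5 = value74                                                                 
key6 = value57                                                                 
$ cd ..                                                                        
                                                                               
$ whoami                                                                       
bob                                                                            
$ █                                                                            
                                                                               
                                                                               
                                                                               
                                                                               
                                                                               
                                                                               
                                                                               
                                                                               
                                                                               
                                                                               
                                                                               
                                                                               
                                                                               
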